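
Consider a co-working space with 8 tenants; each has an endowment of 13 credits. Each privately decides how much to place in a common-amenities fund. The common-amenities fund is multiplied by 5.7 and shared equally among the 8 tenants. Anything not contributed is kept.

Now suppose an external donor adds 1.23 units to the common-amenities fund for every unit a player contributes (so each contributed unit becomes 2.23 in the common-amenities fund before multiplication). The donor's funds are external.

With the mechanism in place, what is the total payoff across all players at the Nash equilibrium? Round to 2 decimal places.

1321.94 credits

Under the mechanism each unit contributed yields 5.7 × 2.23 / 8 = 1.5889 back to its contributor per unit of net cost, which exceeds 1, making full contribution the dominant choice for everyone.
So the Nash equilibrium is full contribution by all 8; the group earns 5.7 × 2.23 × 104 = 1321.94.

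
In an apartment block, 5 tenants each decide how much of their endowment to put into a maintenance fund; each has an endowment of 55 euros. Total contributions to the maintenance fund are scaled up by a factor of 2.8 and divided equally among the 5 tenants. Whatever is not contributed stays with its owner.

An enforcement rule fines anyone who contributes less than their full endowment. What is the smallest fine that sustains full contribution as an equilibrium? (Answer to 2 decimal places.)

24.20 euros

Given the others contribute fully, the best deviation is to contribute 0 (any partial contribution still incurs the fine and gives up units whose private return 0.5600 is below 1).
Deviating from 55 to 0 saves 55 euros but forfeits the deviator's share of the drop in the maintenance fund: 2.8/5 × 55 = 30.80.
So the deviation gain is 55 − 30.80 = 24.20, and the fine must be at least 24.20 euros to wipe it out.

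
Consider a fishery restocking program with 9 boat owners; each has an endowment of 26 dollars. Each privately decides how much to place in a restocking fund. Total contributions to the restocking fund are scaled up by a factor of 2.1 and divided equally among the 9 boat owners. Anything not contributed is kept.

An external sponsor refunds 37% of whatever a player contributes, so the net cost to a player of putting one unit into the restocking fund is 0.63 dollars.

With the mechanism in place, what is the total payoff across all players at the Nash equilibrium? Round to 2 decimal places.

The effective private return is (2.1/9) / 0.63 = 0.3704, which is still under 1, so the mechanism doesn't change anyone's dominant strategy: zero contribution.
At the Nash equilibrium no one contributes; group total payoff = 9 × 26 = 234.

234.00 dollars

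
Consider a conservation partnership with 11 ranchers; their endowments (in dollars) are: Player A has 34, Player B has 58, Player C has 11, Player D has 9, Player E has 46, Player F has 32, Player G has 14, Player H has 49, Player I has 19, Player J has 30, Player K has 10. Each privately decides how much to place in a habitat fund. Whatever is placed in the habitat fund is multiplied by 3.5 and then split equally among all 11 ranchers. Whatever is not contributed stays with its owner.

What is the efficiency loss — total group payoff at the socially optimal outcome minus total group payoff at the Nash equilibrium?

The private return per contributed unit is 3.5/11 = 0.3182 < 1 for every player regardless of endowment, so the Nash equilibrium is zero contribution and the group total is Σ E_j = 34 + 58 + 11 + 9 + 46 + 32 + 14 + 49 + 19 + 30 + 10 = 312.
Each contributed unit returns 3.500 to the group, so the social optimum is full contribution by everyone: group total = 3.500 × 312 = 1092.00.
Efficiency loss = (3.500 − 1) × 312 = 780.00.

780.00 dollars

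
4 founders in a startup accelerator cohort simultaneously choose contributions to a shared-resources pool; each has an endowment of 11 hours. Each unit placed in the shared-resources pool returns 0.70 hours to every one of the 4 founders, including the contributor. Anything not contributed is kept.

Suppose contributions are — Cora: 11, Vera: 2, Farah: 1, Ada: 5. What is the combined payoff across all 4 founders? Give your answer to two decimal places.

78.20 hours

Total contributed: 11 + 2 + 1 + 5 = 19; total kept: 4 × 11 − 19 = 25.
The shared-resources pool pays out 0.70 × 4 × 19 = 53.20 in aggregate.
Group total = 25 + 53.20 = 78.20.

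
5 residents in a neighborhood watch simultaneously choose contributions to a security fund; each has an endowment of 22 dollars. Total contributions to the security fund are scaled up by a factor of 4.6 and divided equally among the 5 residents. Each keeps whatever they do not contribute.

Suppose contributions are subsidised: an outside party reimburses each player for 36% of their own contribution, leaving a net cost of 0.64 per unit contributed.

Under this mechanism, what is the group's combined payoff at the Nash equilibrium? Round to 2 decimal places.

Under the mechanism each unit contributed yields (4.6/5) / 0.64 = 1.4375 back to its contributor per unit of net cost, which exceeds 1, making full contribution the dominant choice for everyone.
So the Nash equilibrium is full contribution by all 5; the group earns 5 × (22 × 0.36 + 4.6 × 22) = 545.60.

545.60 dollars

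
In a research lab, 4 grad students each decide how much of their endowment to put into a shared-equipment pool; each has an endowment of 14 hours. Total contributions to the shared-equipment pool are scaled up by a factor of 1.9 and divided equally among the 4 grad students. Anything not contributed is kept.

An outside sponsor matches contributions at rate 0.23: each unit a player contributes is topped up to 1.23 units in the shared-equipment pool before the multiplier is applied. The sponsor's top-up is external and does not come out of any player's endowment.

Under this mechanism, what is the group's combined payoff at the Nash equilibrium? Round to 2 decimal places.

Even with the mechanism, each unit contributed returns only 1.9 × 1.23 / 4 = 0.5843 per unit of net cost, so contributing nothing is still dominant.
At the Nash equilibrium no one contributes; group total payoff = 4 × 14 = 56.

56.00 hours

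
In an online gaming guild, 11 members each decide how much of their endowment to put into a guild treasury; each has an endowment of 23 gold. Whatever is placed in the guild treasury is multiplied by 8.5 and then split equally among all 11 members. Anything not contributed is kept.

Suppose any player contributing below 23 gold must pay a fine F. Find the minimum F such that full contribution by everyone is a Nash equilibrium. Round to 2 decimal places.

Given the others contribute fully, the best deviation is to contribute 0 (any partial contribution still incurs the fine and gives up units whose private return 0.7727 is below 1).
Deviating from 23 to 0 saves 23 gold but forfeits the deviator's share of the drop in the guild treasury: 8.5/11 × 23 = 17.77.
So the deviation gain is 23 − 17.77 = 5.23, and the fine must be at least 5.23 gold to wipe it out.

5.23 gold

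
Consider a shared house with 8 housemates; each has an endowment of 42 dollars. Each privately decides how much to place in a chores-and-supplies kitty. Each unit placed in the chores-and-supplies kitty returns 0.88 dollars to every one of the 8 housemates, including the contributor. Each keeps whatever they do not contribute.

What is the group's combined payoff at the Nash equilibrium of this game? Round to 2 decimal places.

336.00 dollars

The private return per contributed unit is 0.88 < 1, so contributing 0 is dominant for every player. At the Nash equilibrium everyone keeps their 42, and the group total is 8 × 42 = 336.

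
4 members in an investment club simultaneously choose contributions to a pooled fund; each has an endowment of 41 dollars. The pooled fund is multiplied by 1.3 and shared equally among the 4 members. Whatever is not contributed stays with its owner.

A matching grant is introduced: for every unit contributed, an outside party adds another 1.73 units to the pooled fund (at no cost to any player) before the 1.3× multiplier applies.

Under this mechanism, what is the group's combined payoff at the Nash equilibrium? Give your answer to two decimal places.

Even with the mechanism, each unit contributed returns only 1.3 × 2.73 / 4 = 0.8873 per unit of net cost, so contributing nothing is still dominant.
Everyone keeps their endowment and the group total is 4 × 41 = 164.

164.00 dollars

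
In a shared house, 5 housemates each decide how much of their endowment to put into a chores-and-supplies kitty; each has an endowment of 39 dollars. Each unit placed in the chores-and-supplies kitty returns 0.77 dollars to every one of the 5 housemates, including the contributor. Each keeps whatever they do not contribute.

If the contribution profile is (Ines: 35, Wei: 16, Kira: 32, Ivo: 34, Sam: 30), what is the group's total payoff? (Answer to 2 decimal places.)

Total contributed: 35 + 16 + 32 + 34 + 30 = 147; total kept: 5 × 39 − 147 = 48.
The chores-and-supplies kitty pays out 0.77 × 5 × 147 = 565.95 in aggregate.
Group total = 48 + 565.95 = 613.95.

613.95 dollars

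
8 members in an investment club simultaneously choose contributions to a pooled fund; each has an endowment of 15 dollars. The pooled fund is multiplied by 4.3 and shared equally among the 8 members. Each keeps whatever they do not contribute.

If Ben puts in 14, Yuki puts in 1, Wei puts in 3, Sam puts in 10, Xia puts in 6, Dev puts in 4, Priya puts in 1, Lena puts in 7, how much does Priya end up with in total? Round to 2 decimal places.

Total contributed: 14 + 1 + 3 + 10 + 6 + 4 + 1 + 7 = 46.
Each receives 4.3 × 46 / 8 = 24.73 from the pooled fund.
Priya keeps 15 − 1 = 14, so Priya's payoff is 14 + 24.73 = 38.73.

38.73 dollars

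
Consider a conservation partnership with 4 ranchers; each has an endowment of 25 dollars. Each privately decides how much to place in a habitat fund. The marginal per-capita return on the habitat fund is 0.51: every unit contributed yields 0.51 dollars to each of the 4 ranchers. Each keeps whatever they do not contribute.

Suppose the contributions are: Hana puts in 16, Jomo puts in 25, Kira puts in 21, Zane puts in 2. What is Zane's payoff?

55.64 dollars

Total contributed: 16 + 25 + 21 + 2 = 64.
Each receives 0.51 × 64 = 32.64 from the habitat fund.
Zane keeps 25 − 2 = 23, so Zane's payoff is 23 + 32.64 = 55.64.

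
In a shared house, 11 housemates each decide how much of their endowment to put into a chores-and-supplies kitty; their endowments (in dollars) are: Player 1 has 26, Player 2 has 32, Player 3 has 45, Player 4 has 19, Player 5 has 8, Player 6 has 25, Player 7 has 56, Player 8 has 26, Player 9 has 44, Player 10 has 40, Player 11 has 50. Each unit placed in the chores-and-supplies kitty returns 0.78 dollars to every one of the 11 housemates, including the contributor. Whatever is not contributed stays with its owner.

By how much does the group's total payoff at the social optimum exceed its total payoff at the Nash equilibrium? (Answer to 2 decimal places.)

2812.18 dollars

The private return per contributed unit is 0.78 < 1 for everyone, so the Nash equilibrium is zero contribution and the group total is Σ E_j = 26 + 32 + 45 + 19 + 8 + 25 + 56 + 26 + 44 + 40 + 50 = 371.
Each contributed unit returns 8.580 to the group, so the social optimum is full contribution by everyone: group total = 8.580 × 371 = 3183.18.
Efficiency loss = (8.580 − 1) × 371 = 2812.18.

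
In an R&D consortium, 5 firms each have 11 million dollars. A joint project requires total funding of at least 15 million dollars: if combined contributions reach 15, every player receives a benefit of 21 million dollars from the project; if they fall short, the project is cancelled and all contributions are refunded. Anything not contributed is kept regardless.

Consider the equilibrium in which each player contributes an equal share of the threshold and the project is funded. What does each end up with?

Equal share of the threshold: 15/5 = 3.
At this profile no one gains by cutting their contribution: any cut drops the total below 15, the project is cancelled, contributions are refunded, and the deviator ends with 11, which is less than 11 − 3 + 21 = 29. Contributing more than 3 just wastes the excess. So contributing exactly 3 is a best response.
Each player's payoff: 11 − 3 + 21 = 29.

29 million dollars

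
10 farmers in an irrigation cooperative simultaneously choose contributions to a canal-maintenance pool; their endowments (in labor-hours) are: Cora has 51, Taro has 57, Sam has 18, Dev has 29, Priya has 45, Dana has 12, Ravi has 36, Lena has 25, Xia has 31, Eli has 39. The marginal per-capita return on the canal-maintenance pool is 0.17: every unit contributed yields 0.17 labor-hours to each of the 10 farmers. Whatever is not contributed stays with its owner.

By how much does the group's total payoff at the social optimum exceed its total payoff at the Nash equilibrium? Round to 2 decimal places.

240.10 labor-hours

The private return per contributed unit is 0.17 < 1 for everyone, so the Nash equilibrium is zero contribution and the group total is Σ E_j = 51 + 57 + 18 + 29 + 45 + 12 + 36 + 25 + 31 + 39 = 343.
Each contributed unit returns 1.700 to the group, so the social optimum is full contribution by everyone: group total = 1.700 × 343 = 583.10.
Efficiency loss = (1.700 − 1) × 343 = 240.10.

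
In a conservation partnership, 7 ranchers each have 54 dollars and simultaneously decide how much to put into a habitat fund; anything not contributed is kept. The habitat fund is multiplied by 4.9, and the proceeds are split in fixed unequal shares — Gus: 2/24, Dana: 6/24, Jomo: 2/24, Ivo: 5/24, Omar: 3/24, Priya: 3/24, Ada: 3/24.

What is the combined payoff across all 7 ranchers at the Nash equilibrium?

799.20 dollars

Player j's private return per contributed unit is 4.9 × (j's share). Contributing is weakly dominant for j when that share is at least 1/4.9 = 0.2041, and contributing 0 is dominant otherwise.
The shares above 0.2041 belong to Dana and Ivo, contributing 54 each; the remaining 5 contribute 0. Total contributed: 108.
The habitat fund pays out 4.9 × 108 = 529.20 in total (split across the unequal shares, but the aggregate is all that matters for the group sum).
The 5 free-riders keep 54 each, adding 270. Group total = 270 + 529.20 = 799.20.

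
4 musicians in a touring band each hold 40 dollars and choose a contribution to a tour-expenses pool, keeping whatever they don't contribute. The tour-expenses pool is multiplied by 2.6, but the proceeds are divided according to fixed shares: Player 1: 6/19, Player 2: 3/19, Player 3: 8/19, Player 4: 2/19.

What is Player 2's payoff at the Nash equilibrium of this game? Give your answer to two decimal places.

Player j's private return per contributed unit is 2.6 × (j's share). Contributing is weakly dominant for j when that share is at least 1/2.6 = 0.3846, and contributing 0 is dominant otherwise.
Player 3 alone (share 8/19) is above the threshold, contributing 40; the remaining 3 contribute 0. Total contributed: 40.
Player 2 keeps 40 and receives 2.6 × 40 × 3/19 = 16.42 from the tour-expenses pool, for a payoff of 56.42.

56.42 dollars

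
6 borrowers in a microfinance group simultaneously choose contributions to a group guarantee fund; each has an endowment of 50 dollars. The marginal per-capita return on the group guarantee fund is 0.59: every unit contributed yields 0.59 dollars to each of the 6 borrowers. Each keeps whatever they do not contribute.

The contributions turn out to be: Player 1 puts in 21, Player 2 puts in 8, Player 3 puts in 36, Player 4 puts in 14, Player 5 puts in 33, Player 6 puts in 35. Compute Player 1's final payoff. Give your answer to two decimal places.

Total contributed: 21 + 8 + 36 + 14 + 33 + 35 = 147.
Each receives 0.59 × 147 = 86.73 from the group guarantee fund.
Player 1 keeps 50 − 21 = 29, so Player 1's payoff is 29 + 86.73 = 115.73.

115.73 dollars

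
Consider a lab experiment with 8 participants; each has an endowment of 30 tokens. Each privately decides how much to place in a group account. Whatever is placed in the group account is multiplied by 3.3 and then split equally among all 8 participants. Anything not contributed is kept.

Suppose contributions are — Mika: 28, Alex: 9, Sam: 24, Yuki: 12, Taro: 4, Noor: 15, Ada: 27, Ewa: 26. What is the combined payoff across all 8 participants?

Total contributed: 28 + 9 + 24 + 12 + 4 + 15 + 27 + 26 = 145; total kept: 8 × 30 − 145 = 95.
The group account pays out 3.3 × 145 = 478.50 in aggregate.
Group total = 95 + 478.50 = 573.50.

573.50 tokens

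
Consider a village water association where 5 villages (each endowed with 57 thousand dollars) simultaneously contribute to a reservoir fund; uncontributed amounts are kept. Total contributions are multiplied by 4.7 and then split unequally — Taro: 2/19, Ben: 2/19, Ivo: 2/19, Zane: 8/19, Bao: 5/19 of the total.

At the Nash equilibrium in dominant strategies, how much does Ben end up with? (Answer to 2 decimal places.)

113.40 thousand dollars

For player j, contributing a unit is worthwhile iff 4.7 × (j's share) ≥ 1, i.e. iff j's share is at least 0.2128.
Zane and Bao are above the threshold, contributing 57 each; the remaining 3 contribute 0. Total contributed: 114.
Ben keeps 57 and receives 4.7 × 114 × 2/19 = 56.40 from the reservoir fund, for a payoff of 113.40.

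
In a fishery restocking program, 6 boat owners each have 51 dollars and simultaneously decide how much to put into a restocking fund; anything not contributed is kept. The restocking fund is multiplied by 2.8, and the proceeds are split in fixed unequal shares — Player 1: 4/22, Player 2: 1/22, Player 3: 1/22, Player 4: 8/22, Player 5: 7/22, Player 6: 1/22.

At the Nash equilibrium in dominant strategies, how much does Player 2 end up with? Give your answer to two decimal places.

57.49 dollars

Each unit j contributes comes back to j as 2.8 × (j's share), so j prefers to contribute only if that share exceeds 1/2.8 = 0.3571; otherwise keeping the unit dominates.
Player 4 alone (share 8/22) is above the threshold, contributing 51; the remaining 5 contribute 0. Total contributed: 51.
Player 2 keeps 51 and receives 2.8 × 51 × 1/22 = 6.49 from the restocking fund, for a payoff of 57.49.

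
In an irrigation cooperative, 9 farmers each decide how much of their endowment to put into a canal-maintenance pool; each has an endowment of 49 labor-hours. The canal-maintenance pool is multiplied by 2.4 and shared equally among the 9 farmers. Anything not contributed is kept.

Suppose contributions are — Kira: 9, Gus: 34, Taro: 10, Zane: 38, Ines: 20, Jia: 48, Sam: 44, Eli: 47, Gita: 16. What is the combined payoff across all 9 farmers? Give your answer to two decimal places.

813.40 labor-hours

Total contributed: 9 + 34 + 10 + 38 + 20 + 48 + 44 + 47 + 16 = 266; total kept: 9 × 49 − 266 = 175.
The canal-maintenance pool pays out 2.4 × 266 = 638.40 in aggregate.
Group total = 175 + 638.40 = 813.40.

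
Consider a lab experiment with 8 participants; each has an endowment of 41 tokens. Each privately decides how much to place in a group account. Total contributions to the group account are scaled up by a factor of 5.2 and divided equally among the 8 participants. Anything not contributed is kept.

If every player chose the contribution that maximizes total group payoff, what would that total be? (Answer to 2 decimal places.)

1705.60 tokens

Each contributed unit returns 5.200 to the group as a whole (0.6500 to each of 8 players), which exceeds 1, so the social optimum is full contribution: group total = 5.200 × 328 = 1705.60.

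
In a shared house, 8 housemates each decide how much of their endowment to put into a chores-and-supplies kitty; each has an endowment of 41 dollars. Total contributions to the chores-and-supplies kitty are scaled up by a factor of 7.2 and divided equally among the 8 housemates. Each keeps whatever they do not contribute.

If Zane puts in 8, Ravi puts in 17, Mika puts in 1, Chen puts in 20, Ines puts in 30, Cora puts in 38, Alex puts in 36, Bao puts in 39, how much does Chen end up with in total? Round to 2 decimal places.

Total contributed: 8 + 17 + 1 + 20 + 30 + 38 + 36 + 39 = 189.
Each receives 7.2 × 189 / 8 = 170.10 from the chores-and-supplies kitty.
Chen keeps 41 − 20 = 21, so Chen's payoff is 21 + 170.10 = 191.10.

191.10 dollars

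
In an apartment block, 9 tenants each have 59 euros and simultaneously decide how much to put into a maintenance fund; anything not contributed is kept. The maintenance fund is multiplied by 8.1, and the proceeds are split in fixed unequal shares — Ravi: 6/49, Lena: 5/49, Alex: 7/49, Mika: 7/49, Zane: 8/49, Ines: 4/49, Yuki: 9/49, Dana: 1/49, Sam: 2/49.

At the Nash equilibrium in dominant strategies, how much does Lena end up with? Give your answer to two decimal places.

For player j, contributing a unit is worthwhile iff 8.1 × (j's share) ≥ 1, i.e. iff j's share is at least 0.1235.
The shares above 0.1235 belong to Alex, Mika, Zane and Yuki, contributing 59 each; the remaining 5 contribute 0. Total contributed: 236.
Lena keeps 59 and receives 8.1 × 236 × 5/49 = 195.06 from the maintenance fund, for a payoff of 254.06.

254.06 euros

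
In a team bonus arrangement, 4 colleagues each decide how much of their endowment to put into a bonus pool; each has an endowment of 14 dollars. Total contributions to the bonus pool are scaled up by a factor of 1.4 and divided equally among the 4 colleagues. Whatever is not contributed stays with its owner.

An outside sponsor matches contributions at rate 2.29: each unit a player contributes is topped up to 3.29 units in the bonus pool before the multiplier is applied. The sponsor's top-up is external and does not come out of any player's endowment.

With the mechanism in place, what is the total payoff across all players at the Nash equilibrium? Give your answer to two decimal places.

257.94 dollars

Under the mechanism each unit contributed yields 1.4 × 3.29 / 4 = 1.1515 back to its contributor per unit of net cost, which exceeds 1, making full contribution the dominant choice for everyone.
So the Nash equilibrium is full contribution by all 4; the group earns 1.4 × 3.29 × 56 = 257.94.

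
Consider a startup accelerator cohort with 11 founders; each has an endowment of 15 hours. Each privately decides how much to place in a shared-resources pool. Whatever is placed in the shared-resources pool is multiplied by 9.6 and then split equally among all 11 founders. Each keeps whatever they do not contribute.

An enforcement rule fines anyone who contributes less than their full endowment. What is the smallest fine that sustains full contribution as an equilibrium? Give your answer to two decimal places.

1.91 hours

Given the others contribute fully, the best deviation is to contribute 0 (any partial contribution still incurs the fine and gives up units whose private return 0.8727 is below 1).
Deviating from 15 to 0 saves 15 hours but forfeits the deviator's share of the drop in the shared-resources pool: 9.6/11 × 15 = 13.09.
So the deviation gain is 15 − 13.09 = 1.91, and the fine must be at least 1.91 hours to wipe it out.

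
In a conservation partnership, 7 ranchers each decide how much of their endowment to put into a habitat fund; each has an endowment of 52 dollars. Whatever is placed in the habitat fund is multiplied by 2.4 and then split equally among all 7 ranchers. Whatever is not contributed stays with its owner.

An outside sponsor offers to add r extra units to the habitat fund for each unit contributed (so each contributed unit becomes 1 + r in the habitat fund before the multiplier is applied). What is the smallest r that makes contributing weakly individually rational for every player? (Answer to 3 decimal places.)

With matching at rate r, one contributed unit becomes (1 + r) in the habitat fund and returns 2.4 × (1 + r) / 7 to the contributor.
Setting this equal to 1: 1 + r = 7/2.4 = 2.9167.
So the minimum matching rate is r = 2.9167 − 1 = 1.917.

1.917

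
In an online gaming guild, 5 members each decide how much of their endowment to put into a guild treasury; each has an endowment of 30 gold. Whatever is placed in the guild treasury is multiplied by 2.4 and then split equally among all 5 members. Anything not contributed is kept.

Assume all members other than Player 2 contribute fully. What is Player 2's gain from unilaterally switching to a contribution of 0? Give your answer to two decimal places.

15.60 gold

Switching from a contribution of 30 to 0 lets Player 2 keep an extra 30 gold, but lowers the guild treasury by 30, which costs Player 2 their own share of that drop: 2.4/5 × 30 = 14.40.
Net gain = 30 − 14.40 = 15.60. The private return per contributed unit (0.4800) is below 1, so free-riding is indeed the best response regardless of what the others do.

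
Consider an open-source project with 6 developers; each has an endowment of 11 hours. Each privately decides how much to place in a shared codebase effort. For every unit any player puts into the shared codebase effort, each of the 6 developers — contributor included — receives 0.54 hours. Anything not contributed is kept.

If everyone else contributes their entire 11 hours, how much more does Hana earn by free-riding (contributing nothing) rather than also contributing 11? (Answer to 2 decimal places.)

5.06 hours

Switching from a contribution of 11 to 0 lets Hana keep an extra 11 hours, but lowers the shared codebase effort by 11, which costs Hana their own share of that drop: 0.54 × 11 = 5.94.
Net gain = 11 − 5.94 = 5.06. The private return per contributed unit (0.54) is below 1, so free-riding is indeed the best response regardless of what the others do.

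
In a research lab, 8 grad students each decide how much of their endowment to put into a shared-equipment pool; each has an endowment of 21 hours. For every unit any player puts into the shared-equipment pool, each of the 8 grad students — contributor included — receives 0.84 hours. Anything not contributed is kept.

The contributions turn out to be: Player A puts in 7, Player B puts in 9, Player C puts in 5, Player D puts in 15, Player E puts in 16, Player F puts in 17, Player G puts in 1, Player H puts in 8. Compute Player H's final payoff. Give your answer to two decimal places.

78.52 hours

Total contributed: 7 + 9 + 5 + 15 + 16 + 17 + 1 + 8 = 78.
Each receives 0.84 × 78 = 65.52 from the shared-equipment pool.
Player H keeps 21 − 8 = 13, so Player H's payoff is 13 + 65.52 = 78.52.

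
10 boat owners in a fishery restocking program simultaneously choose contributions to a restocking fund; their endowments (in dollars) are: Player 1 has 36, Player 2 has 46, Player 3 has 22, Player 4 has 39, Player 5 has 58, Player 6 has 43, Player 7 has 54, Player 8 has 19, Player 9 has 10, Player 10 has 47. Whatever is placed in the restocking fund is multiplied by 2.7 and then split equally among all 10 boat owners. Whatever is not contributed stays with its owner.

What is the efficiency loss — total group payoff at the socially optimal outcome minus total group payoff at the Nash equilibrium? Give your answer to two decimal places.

The private return per contributed unit is 2.7/10 = 0.2700 < 1 for every player regardless of endowment, so the Nash equilibrium is zero contribution and the group total is Σ E_j = 36 + 46 + 22 + 39 + 58 + 43 + 54 + 19 + 10 + 47 = 374.
Each contributed unit returns 2.700 to the group, so the social optimum is full contribution by everyone: group total = 2.700 × 374 = 1009.80.
Efficiency loss = (2.700 − 1) × 374 = 635.80.

635.80 dollars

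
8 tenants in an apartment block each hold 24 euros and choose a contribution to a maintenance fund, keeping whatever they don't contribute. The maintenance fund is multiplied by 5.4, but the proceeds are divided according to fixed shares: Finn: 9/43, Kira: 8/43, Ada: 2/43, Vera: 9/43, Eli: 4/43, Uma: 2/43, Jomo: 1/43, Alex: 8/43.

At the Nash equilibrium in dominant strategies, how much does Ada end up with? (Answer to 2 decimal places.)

A player with share s gets back 5.4·s per unit contributed, so full contribution is dominant for anyone with s > 1/5.4 = 0.1852 and zero contribution is dominant for anyone below.
Finn, Kira, Vera and Alex are above the threshold, contributing 24 each; the remaining 4 contribute 0. Total contributed: 96.
Ada keeps 24 and receives 5.4 × 96 × 2/43 = 24.11 from the maintenance fund, for a payoff of 48.11.

48.11 euros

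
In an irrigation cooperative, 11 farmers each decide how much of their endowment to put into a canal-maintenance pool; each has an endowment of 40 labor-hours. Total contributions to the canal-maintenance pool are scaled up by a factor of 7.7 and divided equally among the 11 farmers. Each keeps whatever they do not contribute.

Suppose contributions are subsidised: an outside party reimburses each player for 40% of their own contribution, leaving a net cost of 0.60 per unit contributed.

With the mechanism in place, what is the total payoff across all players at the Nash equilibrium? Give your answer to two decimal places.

Under the mechanism each unit contributed yields (7.7/11) / 0.60 = 1.1667 back to its contributor per unit of net cost, which exceeds 1, making full contribution the dominant choice for everyone.
At the Nash equilibrium everyone contributes 40. Group total payoff = 11 × (40 × 0.40 + 7.7 × 40) = 3564.00.

3564.00 labor-hours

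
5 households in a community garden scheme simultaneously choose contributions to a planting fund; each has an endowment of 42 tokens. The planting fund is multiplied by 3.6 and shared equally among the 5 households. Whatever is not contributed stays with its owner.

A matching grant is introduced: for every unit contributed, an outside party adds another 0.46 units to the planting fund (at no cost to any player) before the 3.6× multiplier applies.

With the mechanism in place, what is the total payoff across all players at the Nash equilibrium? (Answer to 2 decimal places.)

Under the mechanism each unit contributed yields 3.6 × 1.46 / 5 = 1.0512 back to its contributor per unit of net cost, which exceeds 1, making full contribution the dominant choice for everyone.
So the Nash equilibrium is full contribution by all 5; the group earns 3.6 × 1.46 × 210 = 1103.76.

1103.76 tokens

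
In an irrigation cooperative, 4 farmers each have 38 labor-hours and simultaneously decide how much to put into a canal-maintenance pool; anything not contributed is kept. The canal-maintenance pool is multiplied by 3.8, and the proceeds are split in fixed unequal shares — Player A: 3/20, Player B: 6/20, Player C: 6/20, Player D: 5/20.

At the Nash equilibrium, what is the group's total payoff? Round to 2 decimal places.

364.80 labor-hours

Player j's private return per contributed unit is 3.8 × (j's share). Contributing is weakly dominant for j when that share is at least 1/3.8 = 0.2632, and contributing 0 is dominant otherwise.
The shares above 0.2632 belong to Player B and Player C, contributing 38 each; the remaining 2 contribute 0. Total contributed: 76.
The canal-maintenance pool pays out 3.8 × 76 = 288.80 in total (split across the unequal shares, but the aggregate is all that matters for the group sum).
The 2 free-riders keep 38 each, adding 76. Group total = 76 + 288.80 = 364.80.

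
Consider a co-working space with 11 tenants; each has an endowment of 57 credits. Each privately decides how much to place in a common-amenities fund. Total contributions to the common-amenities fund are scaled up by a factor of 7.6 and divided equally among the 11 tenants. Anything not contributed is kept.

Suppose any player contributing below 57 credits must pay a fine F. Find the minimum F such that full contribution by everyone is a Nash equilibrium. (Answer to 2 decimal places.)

Given the others contribute fully, the best deviation is to contribute 0 (any partial contribution still incurs the fine and gives up units whose private return 0.6909 is below 1).
Deviating from 57 to 0 saves 57 credits but forfeits the deviator's share of the drop in the common-amenities fund: 7.6/11 × 57 = 39.38.
So the deviation gain is 57 − 39.38 = 17.62, and the fine must be at least 17.62 credits to wipe it out.

17.62 credits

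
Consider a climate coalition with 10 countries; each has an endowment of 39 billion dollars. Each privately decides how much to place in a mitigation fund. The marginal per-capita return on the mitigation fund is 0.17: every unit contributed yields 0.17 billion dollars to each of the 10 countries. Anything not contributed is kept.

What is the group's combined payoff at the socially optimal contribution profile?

663.00 billion dollars

Each contributed unit returns 1.700 to the group as a whole (0.17 to each of 10 players), which exceeds 1, so the social optimum is full contribution: group total = 1.700 × 390 = 663.00.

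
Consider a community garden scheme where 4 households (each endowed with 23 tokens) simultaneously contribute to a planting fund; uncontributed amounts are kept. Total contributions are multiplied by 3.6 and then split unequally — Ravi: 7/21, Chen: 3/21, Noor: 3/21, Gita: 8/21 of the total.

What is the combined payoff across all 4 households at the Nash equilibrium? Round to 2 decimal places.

211.60 tokens

Each unit j contributes comes back to j as 3.6 × (j's share), so j prefers to contribute only if that share exceeds 1/3.6 = 0.2778; otherwise keeping the unit dominates.
Ravi and Gita are above the threshold, contributing 23 each; the remaining 2 contribute 0. Total contributed: 46.
The planting fund pays out 3.6 × 46 = 165.60 in total (split across the unequal shares, but the aggregate is all that matters for the group sum).
The 2 free-riders keep 23 each, adding 46. Group total = 46 + 165.60 = 211.60.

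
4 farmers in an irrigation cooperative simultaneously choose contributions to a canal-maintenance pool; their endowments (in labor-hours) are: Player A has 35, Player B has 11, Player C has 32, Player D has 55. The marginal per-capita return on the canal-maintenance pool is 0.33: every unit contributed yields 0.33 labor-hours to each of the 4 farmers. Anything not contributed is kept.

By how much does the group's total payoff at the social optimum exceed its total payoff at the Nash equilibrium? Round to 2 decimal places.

42.56 labor-hours

The private return per contributed unit is 0.33 < 1 for everyone, so the Nash equilibrium is zero contribution and the group total is Σ E_j = 35 + 11 + 32 + 55 = 133.
Each contributed unit returns 1.320 to the group, so the social optimum is full contribution by everyone: group total = 1.320 × 133 = 175.56.
Efficiency loss = (1.320 − 1) × 133 = 42.56.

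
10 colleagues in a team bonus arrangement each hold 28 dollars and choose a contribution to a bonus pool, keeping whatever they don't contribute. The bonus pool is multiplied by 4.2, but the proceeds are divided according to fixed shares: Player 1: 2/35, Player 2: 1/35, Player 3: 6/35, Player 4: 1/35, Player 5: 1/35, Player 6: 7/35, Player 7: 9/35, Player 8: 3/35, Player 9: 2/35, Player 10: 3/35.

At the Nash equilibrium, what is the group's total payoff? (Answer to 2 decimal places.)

369.60 dollars

Each unit j contributes comes back to j as 4.2 × (j's share), so j prefers to contribute only if that share exceeds 1/4.2 = 0.2381; otherwise keeping the unit dominates.
Only Player 7 (9/35) clears that bar, contributing 28; the remaining 9 contribute 0. Total contributed: 28.
The bonus pool pays out 4.2 × 28 = 117.60 in total (split across the unequal shares, but the aggregate is all that matters for the group sum).
The 9 free-riders keep 28 each, adding 252. Group total = 252 + 117.60 = 369.60.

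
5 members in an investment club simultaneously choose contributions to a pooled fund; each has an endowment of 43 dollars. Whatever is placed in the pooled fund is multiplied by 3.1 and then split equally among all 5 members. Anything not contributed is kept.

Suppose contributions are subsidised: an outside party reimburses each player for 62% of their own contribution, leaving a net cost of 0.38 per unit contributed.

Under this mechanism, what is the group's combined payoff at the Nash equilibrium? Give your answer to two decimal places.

799.80 dollars

With the mechanism, a contributed unit returns (3.1/5) / 0.38 = 1.6316 per unit of net cost to the contributor — now above 1 — so contributing fully is weakly dominant for every player.
So the Nash equilibrium is full contribution by all 5; the group earns 5 × (43 × 0.62 + 3.1 × 43) = 799.80.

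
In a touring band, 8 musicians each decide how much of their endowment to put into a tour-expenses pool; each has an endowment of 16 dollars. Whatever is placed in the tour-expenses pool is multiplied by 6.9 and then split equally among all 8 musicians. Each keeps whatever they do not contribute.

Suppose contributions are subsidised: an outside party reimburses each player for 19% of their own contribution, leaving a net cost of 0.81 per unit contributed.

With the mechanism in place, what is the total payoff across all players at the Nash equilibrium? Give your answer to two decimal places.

907.52 dollars

The effective private return per unit is now (6.9/8) / 0.81 = 1.0648 > 1, so every player's dominant strategy flips to full contribution.
So the Nash equilibrium is full contribution by all 8; the group earns 8 × (16 × 0.19 + 6.9 × 16) = 907.52.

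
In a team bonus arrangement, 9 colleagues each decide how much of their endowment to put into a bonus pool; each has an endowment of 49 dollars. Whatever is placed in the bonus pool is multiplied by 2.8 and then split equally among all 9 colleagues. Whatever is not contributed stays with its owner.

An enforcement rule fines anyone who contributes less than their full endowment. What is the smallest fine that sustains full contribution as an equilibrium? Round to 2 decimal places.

Given the others contribute fully, the best deviation is to contribute 0 (any partial contribution still incurs the fine and gives up units whose private return 0.3111 is below 1).
Deviating from 49 to 0 saves 49 dollars but forfeits the deviator's share of the drop in the bonus pool: 2.8/9 × 49 = 15.24.
So the deviation gain is 49 − 15.24 = 33.76, and the fine must be at least 33.76 dollars to wipe it out.

33.76 dollars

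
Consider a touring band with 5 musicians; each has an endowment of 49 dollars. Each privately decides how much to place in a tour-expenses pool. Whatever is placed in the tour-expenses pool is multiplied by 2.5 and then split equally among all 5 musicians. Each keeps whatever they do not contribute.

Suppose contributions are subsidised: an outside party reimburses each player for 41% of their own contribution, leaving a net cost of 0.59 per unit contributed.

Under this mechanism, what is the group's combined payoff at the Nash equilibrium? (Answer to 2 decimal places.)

245.00 dollars

With the mechanism, a contributed unit returns (2.5/5) / 0.59 = 0.8475 per unit of net cost — still below 1 — so contributing 0 remains dominant for every player.
At the Nash equilibrium no one contributes; group total payoff = 5 × 49 = 245.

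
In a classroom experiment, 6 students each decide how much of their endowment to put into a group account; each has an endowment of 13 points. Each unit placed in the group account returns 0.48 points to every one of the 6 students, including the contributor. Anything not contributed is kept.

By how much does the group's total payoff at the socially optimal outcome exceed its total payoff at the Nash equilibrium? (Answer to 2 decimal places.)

146.64 points

The private return per contributed unit is 0.48 < 1, so contributing 0 is dominant for every player. At the Nash equilibrium everyone keeps their 13, and the group total is 6 × 13 = 78.
Each contributed unit returns 2.880 to the group as a whole (0.48 to each of 6 players), which exceeds 1, so the social optimum is full contribution: group total = 2.880 × 78 = 224.64.
Efficiency loss = 224.64 − 78 = 146.64.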